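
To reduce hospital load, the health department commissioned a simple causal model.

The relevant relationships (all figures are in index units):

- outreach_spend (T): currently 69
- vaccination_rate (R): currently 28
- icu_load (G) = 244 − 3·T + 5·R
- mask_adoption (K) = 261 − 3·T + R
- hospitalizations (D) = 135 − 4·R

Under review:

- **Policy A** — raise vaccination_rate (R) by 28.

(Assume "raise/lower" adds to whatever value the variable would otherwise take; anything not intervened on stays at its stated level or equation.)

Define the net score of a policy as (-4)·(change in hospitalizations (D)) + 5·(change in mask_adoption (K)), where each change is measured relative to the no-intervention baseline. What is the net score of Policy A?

Baseline:
  T = 69
  R = 28
  K = 261 − 3·69 + 28 = 82
  D = 135 − 4·28 = 23
Policy A (R + 28):
  T = 69
  R = 28 + 28 = 56
  K = 261 − 3·69 + 56 = 110
  D = 135 − 4·56 = -89
ΔD = -89 − 23 = -112; ΔK = 110 − 82 = 28
Score = (-4)·(-112) + 5·28 = 588

588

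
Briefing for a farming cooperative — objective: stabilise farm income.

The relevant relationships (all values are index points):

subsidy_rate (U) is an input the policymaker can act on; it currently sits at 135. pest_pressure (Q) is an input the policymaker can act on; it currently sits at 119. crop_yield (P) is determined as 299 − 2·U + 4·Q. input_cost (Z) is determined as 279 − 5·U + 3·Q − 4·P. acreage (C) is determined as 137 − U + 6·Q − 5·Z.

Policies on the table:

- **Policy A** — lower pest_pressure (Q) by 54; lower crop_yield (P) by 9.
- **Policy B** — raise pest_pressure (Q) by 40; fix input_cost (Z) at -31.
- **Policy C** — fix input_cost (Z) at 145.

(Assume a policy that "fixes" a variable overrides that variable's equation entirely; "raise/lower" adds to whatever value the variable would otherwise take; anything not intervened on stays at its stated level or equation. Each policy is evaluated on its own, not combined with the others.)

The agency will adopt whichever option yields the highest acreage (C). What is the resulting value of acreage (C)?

Policy A (Q − 54, P − 9):
  U = 135
  Q = 119 − 54 = 65
  P = 299 − 2·135 + 4·65 (−9 from intervention) = 280
  Z = 279 − 5·135 + 3·65 − 4·280 = -1321
  C = 137 − 135 + 6·65 − 5·(-1321) = 6997
Policy B (Q + 40, Z := -31):
  U = 135
  Q = 119 + 40 = 159
  P = 299 − 2·135 + 4·159 = 665
  Z = -31
  C = 137 − 135 + 6·159 − 5·(-31) = 1111
Policy C (Z := 145):
  U = 135
  Q = 119
  P = 299 − 2·135 + 4·119 = 505
  Z = 145
  C = 137 − 135 + 6·119 − 5·145 = -9
Comparing — Policy A: C=6997, Policy B: C=1111, Policy C: C=-9. Highest is 6997 (Policy A).

6997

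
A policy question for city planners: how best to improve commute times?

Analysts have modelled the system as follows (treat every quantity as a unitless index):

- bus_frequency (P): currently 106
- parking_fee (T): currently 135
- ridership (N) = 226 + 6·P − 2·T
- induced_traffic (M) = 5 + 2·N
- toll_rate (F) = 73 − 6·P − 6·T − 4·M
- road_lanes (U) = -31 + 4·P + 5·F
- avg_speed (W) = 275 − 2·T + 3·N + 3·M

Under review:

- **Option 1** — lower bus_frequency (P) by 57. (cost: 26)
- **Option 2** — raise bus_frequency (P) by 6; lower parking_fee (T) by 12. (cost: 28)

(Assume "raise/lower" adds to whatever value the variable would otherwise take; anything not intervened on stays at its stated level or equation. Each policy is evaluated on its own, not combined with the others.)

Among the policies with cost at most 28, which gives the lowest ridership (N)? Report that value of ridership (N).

250

Option 1 (P − 57):
  P = 106 − 57 = 49
  T = 135
  N = 226 + 6·49 − 2·135 = 250
Option 2 (P + 6, T − 12):
  P = 106 + 6 = 112
  T = 135 − 12 = 123
  N = 226 + 6·112 − 2·123 = 652
Comparing — Option 1: N=250, Option 2: N=652. Lowest is 250 (Option 1).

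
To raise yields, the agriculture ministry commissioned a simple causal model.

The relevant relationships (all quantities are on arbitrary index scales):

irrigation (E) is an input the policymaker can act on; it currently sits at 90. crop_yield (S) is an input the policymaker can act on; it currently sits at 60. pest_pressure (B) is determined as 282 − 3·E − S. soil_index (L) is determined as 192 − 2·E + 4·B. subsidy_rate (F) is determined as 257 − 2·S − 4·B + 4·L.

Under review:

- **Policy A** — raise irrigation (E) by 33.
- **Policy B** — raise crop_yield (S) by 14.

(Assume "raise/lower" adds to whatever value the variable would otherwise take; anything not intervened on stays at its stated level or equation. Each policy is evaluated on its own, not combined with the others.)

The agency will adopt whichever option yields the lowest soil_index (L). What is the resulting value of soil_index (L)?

Policy A (E + 33):
  E = 90 + 33 = 123
  S = 60
  B = 282 − 3·123 − 60 = -147
  L = 192 − 2·123 + 4·(-147) = -642
Policy B (S + 14):
  E = 90
  S = 60 + 14 = 74
  B = 282 − 3·90 − 74 = -62
  L = 192 − 2·90 + 4·(-62) = -236
Comparing — Policy A: L=-642, Policy B: L=-236. Lowest is -642 (Policy A).

-642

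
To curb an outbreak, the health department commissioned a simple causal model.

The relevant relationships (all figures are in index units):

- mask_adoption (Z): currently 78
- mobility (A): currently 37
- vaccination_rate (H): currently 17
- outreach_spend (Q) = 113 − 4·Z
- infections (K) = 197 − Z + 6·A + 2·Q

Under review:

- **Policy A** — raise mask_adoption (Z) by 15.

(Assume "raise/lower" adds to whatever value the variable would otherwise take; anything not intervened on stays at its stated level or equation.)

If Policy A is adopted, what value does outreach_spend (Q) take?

Policy A (Z + 15):
  Z = 78 + 15 = 93
  Q = 113 − 4·93 = -259

-259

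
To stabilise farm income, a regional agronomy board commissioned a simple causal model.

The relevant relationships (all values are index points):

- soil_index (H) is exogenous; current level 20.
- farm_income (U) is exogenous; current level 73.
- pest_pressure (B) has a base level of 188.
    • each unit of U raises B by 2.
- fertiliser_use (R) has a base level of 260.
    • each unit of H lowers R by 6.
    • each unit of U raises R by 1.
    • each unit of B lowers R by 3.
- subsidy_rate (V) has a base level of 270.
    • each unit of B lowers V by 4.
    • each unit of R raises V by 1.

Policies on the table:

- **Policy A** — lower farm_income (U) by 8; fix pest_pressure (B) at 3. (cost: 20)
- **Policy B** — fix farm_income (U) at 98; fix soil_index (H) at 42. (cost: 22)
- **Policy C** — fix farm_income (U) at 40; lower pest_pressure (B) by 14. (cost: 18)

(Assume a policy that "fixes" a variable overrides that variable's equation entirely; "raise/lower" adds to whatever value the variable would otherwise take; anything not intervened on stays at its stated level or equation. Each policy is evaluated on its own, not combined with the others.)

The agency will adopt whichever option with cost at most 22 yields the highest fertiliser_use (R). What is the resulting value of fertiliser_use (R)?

Policy A (U − 8, B := 3):
  H = 20
  U = 73 − 8 = 65
  B = 3
  R = 260 − 6·20 + 65 − 3·3 = 196
Policy B (U := 98, H := 42):
  H = 42
  U = 98
  B = 188 + 2·98 = 384
  R = 260 − 6·42 + 98 − 3·384 = -1046
Policy C (U := 40, B − 14):
  H = 20
  U = 40
  B = 188 + 2·40 (−14 from intervention) = 254
  R = 260 − 6·20 + 40 − 3·254 = -582
Comparing — Policy A: R=196, Policy B: R=-1046, Policy C: R=-582. Highest is 196 (Policy A).

196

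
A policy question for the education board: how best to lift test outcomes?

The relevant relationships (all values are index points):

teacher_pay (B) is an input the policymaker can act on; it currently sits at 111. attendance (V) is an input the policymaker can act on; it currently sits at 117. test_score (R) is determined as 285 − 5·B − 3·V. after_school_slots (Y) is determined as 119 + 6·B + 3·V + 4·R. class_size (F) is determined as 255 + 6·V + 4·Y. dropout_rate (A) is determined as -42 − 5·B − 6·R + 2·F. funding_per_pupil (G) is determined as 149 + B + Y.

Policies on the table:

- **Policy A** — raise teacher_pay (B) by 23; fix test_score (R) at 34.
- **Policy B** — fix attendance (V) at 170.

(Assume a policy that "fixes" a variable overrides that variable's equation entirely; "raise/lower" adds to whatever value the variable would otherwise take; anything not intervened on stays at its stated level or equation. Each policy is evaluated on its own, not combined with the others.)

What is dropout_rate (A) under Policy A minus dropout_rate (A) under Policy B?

Policy A (B + 23, R := 34):
  B = 111 + 23 = 134
  V = 117
  R = 34
  Y = 119 + 6·134 + 3·117 + 4·34 = 1410
  F = 255 + 6·117 + 4·1410 = 6597
  A = -42 − 5·134 − 6·34 + 2·6597 = 12278
Policy B (V := 170):
  B = 111
  V = 170
  R = 285 − 5·111 − 3·170 = -780
  Y = 119 + 6·111 + 3·170 + 4·(-780) = -1825
  F = 255 + 6·170 + 4·(-1825) = -6025
  A = -42 − 5·111 − 6·(-780) + 2·(-6025) = -7967
A: 12278 − (-7967) = 20245

20245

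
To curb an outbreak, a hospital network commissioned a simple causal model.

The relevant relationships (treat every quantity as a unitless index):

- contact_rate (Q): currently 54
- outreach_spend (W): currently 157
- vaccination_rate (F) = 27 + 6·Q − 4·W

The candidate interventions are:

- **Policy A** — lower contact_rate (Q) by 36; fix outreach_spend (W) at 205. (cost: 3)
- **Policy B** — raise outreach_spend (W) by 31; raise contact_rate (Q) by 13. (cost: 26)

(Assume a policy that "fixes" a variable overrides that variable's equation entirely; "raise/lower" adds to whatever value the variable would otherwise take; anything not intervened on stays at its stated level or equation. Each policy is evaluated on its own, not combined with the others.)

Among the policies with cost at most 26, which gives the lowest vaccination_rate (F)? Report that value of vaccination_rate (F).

Policy A (Q − 36, W := 205):
  Q = 54 − 36 = 18
  W = 205
  F = 27 + 6·18 − 4·205 = -685
Policy B (W + 31, Q + 13):
  Q = 54 + 13 = 67
  W = 157 + 31 = 188
  F = 27 + 6·67 − 4·188 = -323
Comparing — Policy A: F=-685, Policy B: F=-323. Lowest is -685 (Policy A).

-685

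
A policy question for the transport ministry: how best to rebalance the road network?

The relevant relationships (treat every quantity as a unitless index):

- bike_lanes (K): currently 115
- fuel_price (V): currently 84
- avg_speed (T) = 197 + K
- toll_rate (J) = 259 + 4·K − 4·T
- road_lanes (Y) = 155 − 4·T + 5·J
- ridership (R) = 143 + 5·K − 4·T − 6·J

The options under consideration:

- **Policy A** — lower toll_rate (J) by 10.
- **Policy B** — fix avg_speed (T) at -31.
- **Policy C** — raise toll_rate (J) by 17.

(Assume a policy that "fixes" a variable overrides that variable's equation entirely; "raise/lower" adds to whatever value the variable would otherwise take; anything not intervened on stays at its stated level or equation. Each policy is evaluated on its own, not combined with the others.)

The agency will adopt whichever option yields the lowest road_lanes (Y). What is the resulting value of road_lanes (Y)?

Policy A (J − 10):
  K = 115
  T = 197 + 115 = 312
  J = 259 + 4·115 − 4·312 (−10 from intervention) = -539
  Y = 155 − 4·312 + 5·(-539) = -3788
Policy B (T := -31):
  K = 115
  T = -31
  J = 259 + 4·115 − 4·(-31) = 843
  Y = 155 − 4·(-31) + 5·843 = 4494
Policy C (J + 17):
  K = 115
  T = 197 + 115 = 312
  J = 259 + 4·115 − 4·312 (+17 from intervention) = -512
  Y = 155 − 4·312 + 5·(-512) = -3653
Comparing — Policy A: Y=-3788, Policy B: Y=4494, Policy C: Y=-3653. Lowest is -3788 (Policy A).

-3788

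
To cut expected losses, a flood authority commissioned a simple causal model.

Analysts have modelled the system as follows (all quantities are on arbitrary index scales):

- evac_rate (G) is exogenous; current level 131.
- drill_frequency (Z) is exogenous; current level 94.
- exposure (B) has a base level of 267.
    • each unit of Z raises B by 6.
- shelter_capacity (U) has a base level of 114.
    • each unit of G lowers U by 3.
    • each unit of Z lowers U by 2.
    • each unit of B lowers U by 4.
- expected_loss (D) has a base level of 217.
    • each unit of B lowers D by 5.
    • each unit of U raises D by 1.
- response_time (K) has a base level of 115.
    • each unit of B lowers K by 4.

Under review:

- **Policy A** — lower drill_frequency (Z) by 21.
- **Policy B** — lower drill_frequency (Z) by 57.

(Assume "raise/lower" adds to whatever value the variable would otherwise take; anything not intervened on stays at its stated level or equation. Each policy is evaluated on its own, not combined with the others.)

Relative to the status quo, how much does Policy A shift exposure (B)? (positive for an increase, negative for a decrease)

-126

Baseline:
  Z = 94
  B = 267 + 6·94 = 831
Policy A (Z − 21):
  Z = 94 − 21 = 73
  B = 267 + 6·73 = 705
Change in B: 705 − 831 = -126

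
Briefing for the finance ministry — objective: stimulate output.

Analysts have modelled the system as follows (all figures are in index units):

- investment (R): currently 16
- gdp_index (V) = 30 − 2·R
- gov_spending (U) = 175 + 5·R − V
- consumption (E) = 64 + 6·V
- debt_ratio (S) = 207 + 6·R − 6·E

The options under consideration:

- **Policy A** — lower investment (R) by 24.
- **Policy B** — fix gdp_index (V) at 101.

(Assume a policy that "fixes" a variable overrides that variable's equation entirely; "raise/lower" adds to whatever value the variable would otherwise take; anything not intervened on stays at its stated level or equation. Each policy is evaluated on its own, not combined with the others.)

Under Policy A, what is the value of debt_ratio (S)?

-1881

Policy A (R − 24):
  R = 16 − 24 = -8
  V = 30 − 2·(-8) = 46
  E = 64 + 6·46 = 340
  S = 207 + 6·(-8) − 6·340 = -1881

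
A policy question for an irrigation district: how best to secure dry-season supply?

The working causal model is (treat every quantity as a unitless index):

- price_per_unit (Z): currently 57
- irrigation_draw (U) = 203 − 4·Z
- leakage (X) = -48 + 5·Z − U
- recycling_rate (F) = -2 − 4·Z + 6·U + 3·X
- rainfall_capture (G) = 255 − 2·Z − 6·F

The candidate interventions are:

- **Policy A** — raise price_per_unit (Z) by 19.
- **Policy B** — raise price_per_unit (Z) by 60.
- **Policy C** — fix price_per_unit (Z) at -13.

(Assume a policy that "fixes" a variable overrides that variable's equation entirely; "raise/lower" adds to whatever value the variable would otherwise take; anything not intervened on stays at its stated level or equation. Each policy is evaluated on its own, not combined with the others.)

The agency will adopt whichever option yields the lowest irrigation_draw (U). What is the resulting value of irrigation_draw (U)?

-265

Policy A (Z + 19):
  Z = 57 + 19 = 76
  U = 203 − 4·76 = -101
Policy B (Z + 60):
  Z = 57 + 60 = 117
  U = 203 − 4·117 = -265
Policy C (Z := -13):
  Z = -13
  U = 203 − 4·(-13) = 255
Comparing — Policy A: U=-101, Policy B: U=-265, Policy C: U=255. Lowest is -265 (Policy B).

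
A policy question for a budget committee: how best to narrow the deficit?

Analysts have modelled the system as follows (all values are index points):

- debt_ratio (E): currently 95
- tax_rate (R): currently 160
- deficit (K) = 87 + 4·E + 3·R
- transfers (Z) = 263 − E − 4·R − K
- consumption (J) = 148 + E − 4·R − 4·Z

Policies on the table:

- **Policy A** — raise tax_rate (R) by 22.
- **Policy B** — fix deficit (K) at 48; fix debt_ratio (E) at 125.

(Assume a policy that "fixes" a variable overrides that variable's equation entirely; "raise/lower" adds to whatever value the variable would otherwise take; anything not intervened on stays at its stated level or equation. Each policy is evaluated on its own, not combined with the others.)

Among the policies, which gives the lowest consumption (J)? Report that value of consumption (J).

Policy A (R + 22):
  E = 95
  R = 160 + 22 = 182
  K = 87 + 4·95 + 3·182 = 1013
  Z = 263 − 95 − 4·182 − 1013 = -1573
  J = 148 + 95 − 4·182 − 4·(-1573) = 5807
Policy B (K := 48, E := 125):
  E = 125
  R = 160
  K = 48
  Z = 263 − 125 − 4·160 − 48 = -550
  J = 148 + 125 − 4·160 − 4·(-550) = 1833
Comparing — Policy A: J=5807, Policy B: J=1833. Lowest is 1833 (Policy B).

1833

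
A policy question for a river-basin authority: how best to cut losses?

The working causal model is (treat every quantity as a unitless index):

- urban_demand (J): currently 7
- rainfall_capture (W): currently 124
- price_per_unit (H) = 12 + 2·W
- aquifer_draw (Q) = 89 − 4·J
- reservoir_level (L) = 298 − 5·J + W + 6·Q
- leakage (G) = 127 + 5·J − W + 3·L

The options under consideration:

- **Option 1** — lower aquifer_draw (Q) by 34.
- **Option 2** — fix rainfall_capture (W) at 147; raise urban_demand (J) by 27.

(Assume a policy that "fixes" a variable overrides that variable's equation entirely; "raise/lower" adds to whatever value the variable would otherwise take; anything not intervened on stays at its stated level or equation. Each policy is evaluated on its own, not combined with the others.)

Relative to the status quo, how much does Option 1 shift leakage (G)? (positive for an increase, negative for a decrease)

Baseline:
  J = 7
  W = 124
  Q = 89 − 4·7 = 61
  L = 298 − 5·7 + 124 + 6·61 = 753
  G = 127 + 5·7 − 124 + 3·753 = 2297
Option 1 (Q − 34):
  J = 7
  W = 124
  Q = 89 − 4·7 (−34 from intervention) = 27
  L = 298 − 5·7 + 124 + 6·27 = 549
  G = 127 + 5·7 − 124 + 3·549 = 1685
Change in G: 1685 − 2297 = -612

-612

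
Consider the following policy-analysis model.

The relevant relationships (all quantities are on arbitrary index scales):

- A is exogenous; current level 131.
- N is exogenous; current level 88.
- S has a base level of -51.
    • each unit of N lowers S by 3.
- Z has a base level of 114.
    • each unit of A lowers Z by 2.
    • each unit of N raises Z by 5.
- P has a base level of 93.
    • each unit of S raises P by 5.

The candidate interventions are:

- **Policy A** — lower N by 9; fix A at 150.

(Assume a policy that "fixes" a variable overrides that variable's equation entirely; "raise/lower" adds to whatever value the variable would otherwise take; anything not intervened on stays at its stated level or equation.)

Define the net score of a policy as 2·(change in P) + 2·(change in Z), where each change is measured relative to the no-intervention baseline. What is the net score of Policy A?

104

Baseline:
  A = 131
  N = 88
  S = -51 − 3·88 = -315
  Z = 114 − 2·131 + 5·88 = 292
  P = 93 + 5·(-315) = -1482
Policy A (N − 9, A := 150):
  A = 150
  N = 88 − 9 = 79
  S = -51 − 3·79 = -288
  Z = 114 − 2·150 + 5·79 = 209
  P = 93 + 5·(-288) = -1347
ΔP = -1347 − (-1482) = 135; ΔZ = 209 − 292 = -83
Score = 2·135 + 2·(-83) = 104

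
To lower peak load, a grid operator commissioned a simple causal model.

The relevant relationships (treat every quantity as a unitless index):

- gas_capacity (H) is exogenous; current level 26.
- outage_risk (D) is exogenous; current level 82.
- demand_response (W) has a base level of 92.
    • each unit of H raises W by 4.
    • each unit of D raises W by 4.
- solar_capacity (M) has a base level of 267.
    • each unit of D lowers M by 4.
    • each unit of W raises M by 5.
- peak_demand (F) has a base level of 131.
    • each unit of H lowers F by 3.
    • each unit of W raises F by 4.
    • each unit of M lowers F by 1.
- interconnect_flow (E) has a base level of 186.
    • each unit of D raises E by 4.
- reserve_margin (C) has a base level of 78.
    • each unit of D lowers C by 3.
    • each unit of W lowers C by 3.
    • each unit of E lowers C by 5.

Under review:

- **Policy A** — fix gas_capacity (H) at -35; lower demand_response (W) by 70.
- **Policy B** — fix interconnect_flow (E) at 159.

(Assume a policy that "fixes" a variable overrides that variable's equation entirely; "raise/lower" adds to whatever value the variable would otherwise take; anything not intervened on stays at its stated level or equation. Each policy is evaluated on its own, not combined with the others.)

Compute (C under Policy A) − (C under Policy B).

Policy A (H := -35, W − 70):
  H = -35
  D = 82
  W = 92 + 4·(-35) + 4·82 (−70 from intervention) = 210
  E = 186 + 4·82 = 514
  C = 78 − 3·82 − 3·210 − 5·514 = -3368
Policy B (E := 159):
  H = 26
  D = 82
  W = 92 + 4·26 + 4·82 = 524
  E = 159
  C = 78 − 3·82 − 3·524 − 5·159 = -2535
C: -3368 − (-2535) = -833

-833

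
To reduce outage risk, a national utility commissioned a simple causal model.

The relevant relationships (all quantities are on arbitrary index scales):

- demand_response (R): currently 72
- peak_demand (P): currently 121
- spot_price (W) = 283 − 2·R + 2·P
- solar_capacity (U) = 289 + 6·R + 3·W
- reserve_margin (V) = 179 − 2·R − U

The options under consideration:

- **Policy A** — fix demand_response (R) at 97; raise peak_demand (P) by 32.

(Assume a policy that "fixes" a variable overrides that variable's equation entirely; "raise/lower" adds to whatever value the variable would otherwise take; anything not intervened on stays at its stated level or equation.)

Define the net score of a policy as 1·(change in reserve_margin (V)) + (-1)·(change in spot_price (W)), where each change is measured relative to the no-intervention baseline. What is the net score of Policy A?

-256

Baseline:
  R = 72
  P = 121
  W = 283 − 2·72 + 2·121 = 381
  U = 289 + 6·72 + 3·381 = 1864
  V = 179 − 2·72 − 1864 = -1829
Policy A (R := 97, P + 32):
  R = 97
  P = 121 + 32 = 153
  W = 283 − 2·97 + 2·153 = 395
  U = 289 + 6·97 + 3·395 = 2056
  V = 179 − 2·97 − 2056 = -2071
ΔV = -2071 − (-1829) = -242; ΔW = 395 − 381 = 14
Score = 1·(-242) + (-1)·14 = -256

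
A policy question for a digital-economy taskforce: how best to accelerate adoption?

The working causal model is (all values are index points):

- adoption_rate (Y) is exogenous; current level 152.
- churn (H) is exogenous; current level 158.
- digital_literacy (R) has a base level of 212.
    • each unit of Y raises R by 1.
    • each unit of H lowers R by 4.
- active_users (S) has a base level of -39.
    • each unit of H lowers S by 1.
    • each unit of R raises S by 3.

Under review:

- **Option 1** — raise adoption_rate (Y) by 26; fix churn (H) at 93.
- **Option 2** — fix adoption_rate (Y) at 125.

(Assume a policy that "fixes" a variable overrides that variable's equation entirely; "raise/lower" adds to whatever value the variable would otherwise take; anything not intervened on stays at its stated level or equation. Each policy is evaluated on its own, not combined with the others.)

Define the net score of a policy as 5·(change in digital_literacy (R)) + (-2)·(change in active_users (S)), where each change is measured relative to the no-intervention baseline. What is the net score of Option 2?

27

Baseline:
  Y = 152
  H = 158
  R = 212 + 152 − 4·158 = -268
  S = -39 − 158 + 3·(-268) = -1001
Option 2 (Y := 125):
  Y = 125
  H = 158
  R = 212 + 125 − 4·158 = -295
  S = -39 − 158 + 3·(-295) = -1082
ΔR = -295 − (-268) = -27; ΔS = -1082 − (-1001) = -81
Score = 5·(-27) + (-2)·(-81) = 27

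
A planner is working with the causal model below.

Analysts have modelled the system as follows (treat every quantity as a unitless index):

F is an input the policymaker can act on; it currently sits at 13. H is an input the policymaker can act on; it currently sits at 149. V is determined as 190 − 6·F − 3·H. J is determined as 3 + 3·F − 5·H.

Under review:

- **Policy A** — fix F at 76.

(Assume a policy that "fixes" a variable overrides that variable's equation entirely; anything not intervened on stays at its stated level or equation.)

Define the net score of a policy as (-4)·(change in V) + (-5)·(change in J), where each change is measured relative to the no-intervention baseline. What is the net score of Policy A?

567

Baseline:
  F = 13
  H = 149
  V = 190 − 6·13 − 3·149 = -335
  J = 3 + 3·13 − 5·149 = -703
Policy A (F := 76):
  F = 76
  H = 149
  V = 190 − 6·76 − 3·149 = -713
  J = 3 + 3·76 − 5·149 = -514
ΔV = -713 − (-335) = -378; ΔJ = -514 − (-703) = 189
Score = (-4)·(-378) + (-5)·189 = 567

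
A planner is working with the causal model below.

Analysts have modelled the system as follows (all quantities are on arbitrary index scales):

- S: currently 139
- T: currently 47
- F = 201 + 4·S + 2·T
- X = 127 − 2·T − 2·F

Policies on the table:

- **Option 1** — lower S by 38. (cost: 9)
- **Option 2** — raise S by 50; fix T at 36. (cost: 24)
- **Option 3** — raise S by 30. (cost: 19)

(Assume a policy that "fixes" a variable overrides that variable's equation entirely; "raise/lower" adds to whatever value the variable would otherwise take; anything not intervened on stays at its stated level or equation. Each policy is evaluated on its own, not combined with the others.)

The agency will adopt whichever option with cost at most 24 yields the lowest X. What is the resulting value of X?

Option 1 (S − 38):
  S = 139 − 38 = 101
  T = 47
  F = 201 + 4·101 + 2·47 = 699
  X = 127 − 2·47 − 2·699 = -1365
Option 2 (S + 50, T := 36):
  S = 139 + 50 = 189
  T = 36
  F = 201 + 4·189 + 2·36 = 1029
  X = 127 − 2·36 − 2·1029 = -2003
Option 3 (S + 30):
  S = 139 + 30 = 169
  T = 47
  F = 201 + 4·169 + 2·47 = 971
  X = 127 − 2·47 − 2·971 = -1909
Comparing — Option 1: X=-1365, Option 2: X=-2003, Option 3: X=-1909. Lowest is -2003 (Option 2).

-2003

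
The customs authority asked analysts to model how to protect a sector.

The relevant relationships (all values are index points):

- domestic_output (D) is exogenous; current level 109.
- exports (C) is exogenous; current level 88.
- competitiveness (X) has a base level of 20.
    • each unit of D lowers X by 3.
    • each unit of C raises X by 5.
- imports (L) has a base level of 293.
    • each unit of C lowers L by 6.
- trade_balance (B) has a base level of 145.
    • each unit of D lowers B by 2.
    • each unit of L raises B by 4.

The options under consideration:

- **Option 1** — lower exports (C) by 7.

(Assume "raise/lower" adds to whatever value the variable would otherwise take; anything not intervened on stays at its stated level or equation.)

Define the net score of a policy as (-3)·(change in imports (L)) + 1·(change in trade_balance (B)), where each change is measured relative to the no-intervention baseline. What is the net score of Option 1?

Baseline:
  D = 109
  C = 88
  L = 293 − 6·88 = -235
  B = 145 − 2·109 + 4·(-235) = -1013
Option 1 (C − 7):
  D = 109
  C = 88 − 7 = 81
  L = 293 − 6·81 = -193
  B = 145 − 2·109 + 4·(-193) = -845
ΔL = -193 − (-235) = 42; ΔB = -845 − (-1013) = 168
Score = (-3)·42 + 1·168 = 42

42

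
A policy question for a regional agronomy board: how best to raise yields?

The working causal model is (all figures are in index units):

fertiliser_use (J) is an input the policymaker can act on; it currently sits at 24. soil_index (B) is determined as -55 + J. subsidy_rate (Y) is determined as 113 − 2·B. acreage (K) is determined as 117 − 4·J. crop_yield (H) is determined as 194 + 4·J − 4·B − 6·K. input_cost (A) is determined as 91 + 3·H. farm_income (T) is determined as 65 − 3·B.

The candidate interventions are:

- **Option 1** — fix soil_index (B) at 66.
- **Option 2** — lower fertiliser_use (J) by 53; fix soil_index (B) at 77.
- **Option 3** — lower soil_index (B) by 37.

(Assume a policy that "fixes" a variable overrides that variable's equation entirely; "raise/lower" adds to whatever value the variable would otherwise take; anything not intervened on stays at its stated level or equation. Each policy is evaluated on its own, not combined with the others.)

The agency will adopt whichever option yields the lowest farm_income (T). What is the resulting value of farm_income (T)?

Option 1 (B := 66):
  J = 24
  B = 66
  T = 65 − 3·66 = -133
Option 2 (J − 53, B := 77):
  J = 24 − 53 = -29
  B = 77
  T = 65 − 3·77 = -166
Option 3 (B − 37):
  J = 24
  B = -55 + 24 (−37 from intervention) = -68
  T = 65 − 3·(-68) = 269
Comparing — Option 1: T=-133, Option 2: T=-166, Option 3: T=269. Lowest is -166 (Option 2).

-166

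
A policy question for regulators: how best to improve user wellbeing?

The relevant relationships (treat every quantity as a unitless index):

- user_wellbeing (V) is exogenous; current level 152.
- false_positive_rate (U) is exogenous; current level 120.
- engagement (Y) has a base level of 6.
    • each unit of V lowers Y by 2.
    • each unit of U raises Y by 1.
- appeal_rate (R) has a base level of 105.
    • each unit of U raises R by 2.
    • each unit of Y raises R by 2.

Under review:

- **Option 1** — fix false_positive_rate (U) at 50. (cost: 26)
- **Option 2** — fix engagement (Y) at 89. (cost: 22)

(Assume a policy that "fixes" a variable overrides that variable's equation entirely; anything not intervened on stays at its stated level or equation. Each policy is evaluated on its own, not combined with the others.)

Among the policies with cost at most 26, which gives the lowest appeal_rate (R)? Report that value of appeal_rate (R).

Option 1 (U := 50):
  V = 152
  U = 50
  Y = 6 − 2·152 + 50 = -248
  R = 105 + 2·50 + 2·(-248) = -291
Option 2 (Y := 89):
  V = 152
  U = 120
  Y = 89
  R = 105 + 2·120 + 2·89 = 523
Comparing — Option 1: R=-291, Option 2: R=523. Lowest is -291 (Option 1).

-291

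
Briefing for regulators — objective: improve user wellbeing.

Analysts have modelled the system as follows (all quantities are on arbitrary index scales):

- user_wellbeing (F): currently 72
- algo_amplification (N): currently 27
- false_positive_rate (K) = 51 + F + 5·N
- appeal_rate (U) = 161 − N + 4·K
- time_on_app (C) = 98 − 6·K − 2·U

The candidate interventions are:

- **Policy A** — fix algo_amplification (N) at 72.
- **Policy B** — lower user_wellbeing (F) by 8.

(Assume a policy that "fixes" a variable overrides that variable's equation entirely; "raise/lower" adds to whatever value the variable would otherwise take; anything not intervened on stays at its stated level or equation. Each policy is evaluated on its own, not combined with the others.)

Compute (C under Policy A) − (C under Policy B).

-3172

Policy A (N := 72):
  F = 72
  N = 72
  K = 51 + 72 + 5·72 = 483
  U = 161 − 72 + 4·483 = 2021
  C = 98 − 6·483 − 2·2021 = -6842
Policy B (F − 8):
  F = 72 − 8 = 64
  N = 27
  K = 51 + 64 + 5·27 = 250
  U = 161 − 27 + 4·250 = 1134
  C = 98 − 6·250 − 2·1134 = -3670
C: -6842 − (-3670) = -3172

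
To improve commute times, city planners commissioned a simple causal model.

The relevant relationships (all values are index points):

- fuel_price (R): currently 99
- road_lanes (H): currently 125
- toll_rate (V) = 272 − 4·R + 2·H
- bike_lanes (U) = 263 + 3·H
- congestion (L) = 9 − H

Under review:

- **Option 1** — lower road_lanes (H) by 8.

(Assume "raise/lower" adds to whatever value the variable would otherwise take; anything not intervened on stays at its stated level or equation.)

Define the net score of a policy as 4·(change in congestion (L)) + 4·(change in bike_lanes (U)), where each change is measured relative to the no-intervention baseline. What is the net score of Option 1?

-64

Baseline:
  H = 125
  U = 263 + 3·125 = 638
  L = 9 − 125 = -116
Option 1 (H − 8):
  H = 125 − 8 = 117
  U = 263 + 3·117 = 614
  L = 9 − 117 = -108
ΔL = -108 − (-116) = 8; ΔU = 614 − 638 = -24
Score = 4·8 + 4·(-24) = -64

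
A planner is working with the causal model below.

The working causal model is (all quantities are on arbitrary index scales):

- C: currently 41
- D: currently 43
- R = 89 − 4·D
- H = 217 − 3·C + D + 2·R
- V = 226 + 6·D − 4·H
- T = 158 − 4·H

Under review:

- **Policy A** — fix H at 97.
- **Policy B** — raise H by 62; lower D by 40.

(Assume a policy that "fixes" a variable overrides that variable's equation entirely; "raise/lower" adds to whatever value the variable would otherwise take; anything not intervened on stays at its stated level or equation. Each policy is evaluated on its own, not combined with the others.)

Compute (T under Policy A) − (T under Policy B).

864

Policy A (H := 97):
  C = 41
  D = 43
  R = 89 − 4·43 = -83
  H = 97
  T = 158 − 4·97 = -230
Policy B (H + 62, D − 40):
  C = 41
  D = 43 − 40 = 3
  R = 89 − 4·3 = 77
  H = 217 − 3·41 + 3 + 2·77 (+62 from intervention) = 313
  T = 158 − 4·313 = -1094
T: -230 − (-1094) = 864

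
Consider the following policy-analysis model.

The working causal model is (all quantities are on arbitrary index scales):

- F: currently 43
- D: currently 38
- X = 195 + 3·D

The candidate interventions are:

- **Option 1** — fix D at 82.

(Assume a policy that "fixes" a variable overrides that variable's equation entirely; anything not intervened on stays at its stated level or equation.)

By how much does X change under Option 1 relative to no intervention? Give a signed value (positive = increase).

132

Baseline:
  D = 38
  X = 195 + 3·38 = 309
Option 1 (D := 82):
  D = 82
  X = 195 + 3·82 = 441
Change in X: 441 − 309 = 132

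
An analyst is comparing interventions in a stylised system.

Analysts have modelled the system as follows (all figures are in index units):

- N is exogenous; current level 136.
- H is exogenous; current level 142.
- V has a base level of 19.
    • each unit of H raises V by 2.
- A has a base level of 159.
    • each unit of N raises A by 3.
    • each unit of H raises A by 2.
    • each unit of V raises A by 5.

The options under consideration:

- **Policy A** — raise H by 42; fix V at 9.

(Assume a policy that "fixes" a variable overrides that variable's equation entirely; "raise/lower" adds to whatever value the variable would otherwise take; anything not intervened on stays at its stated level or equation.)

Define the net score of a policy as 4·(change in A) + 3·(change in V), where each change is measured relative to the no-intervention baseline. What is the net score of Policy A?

Baseline:
  N = 136
  H = 142
  V = 19 + 2·142 = 303
  A = 159 + 3·136 + 2·142 + 5·303 = 2366
Policy A (H + 42, V := 9):
  N = 136
  H = 142 + 42 = 184
  V = 9
  A = 159 + 3·136 + 2·184 + 5·9 = 980
ΔA = 980 − 2366 = -1386; ΔV = 9 − 303 = -294
Score = 4·(-1386) + 3·(-294) = -6426

-6426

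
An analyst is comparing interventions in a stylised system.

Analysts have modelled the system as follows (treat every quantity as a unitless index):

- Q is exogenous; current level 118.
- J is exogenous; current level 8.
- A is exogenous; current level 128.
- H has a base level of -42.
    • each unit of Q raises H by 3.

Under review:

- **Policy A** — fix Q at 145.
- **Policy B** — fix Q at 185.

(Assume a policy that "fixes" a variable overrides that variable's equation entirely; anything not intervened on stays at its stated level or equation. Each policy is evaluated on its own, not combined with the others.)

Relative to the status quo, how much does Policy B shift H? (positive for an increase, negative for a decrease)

Baseline:
  Q = 118
  H = -42 + 3·118 = 312
Policy B (Q := 185):
  Q = 185
  H = -42 + 3·185 = 513
Change in H: 513 − 312 = 201

201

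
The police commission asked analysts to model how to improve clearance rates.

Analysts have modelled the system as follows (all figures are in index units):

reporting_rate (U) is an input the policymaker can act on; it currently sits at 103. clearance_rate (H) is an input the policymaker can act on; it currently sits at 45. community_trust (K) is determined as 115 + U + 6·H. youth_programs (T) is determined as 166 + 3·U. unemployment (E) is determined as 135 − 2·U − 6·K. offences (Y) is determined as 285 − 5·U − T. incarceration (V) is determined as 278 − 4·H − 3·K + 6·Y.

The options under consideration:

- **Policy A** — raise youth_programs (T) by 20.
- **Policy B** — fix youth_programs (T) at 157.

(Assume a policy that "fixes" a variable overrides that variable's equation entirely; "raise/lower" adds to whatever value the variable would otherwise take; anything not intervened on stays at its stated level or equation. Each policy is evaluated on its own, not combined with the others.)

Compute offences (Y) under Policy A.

-725

Policy A (T + 20):
  U = 103
  T = 166 + 3·103 (+20 from intervention) = 495
  Y = 285 − 5·103 − 495 = -725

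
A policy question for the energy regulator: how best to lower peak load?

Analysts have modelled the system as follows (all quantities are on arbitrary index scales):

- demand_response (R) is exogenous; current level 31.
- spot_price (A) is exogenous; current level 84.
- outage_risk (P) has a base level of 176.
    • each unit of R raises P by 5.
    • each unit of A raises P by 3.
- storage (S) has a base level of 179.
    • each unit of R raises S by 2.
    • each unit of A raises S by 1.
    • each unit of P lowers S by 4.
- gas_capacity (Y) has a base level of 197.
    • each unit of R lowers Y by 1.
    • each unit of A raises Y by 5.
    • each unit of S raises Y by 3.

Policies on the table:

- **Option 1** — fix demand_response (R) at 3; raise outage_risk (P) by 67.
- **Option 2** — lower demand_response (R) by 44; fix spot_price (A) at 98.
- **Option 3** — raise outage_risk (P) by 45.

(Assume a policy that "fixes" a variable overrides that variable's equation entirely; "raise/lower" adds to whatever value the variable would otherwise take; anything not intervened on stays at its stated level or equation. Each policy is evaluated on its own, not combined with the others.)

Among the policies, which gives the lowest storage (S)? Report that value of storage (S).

-2187

Option 1 (R := 3, P + 67):
  R = 3
  A = 84
  P = 176 + 5·3 + 3·84 (+67 from intervention) = 510
  S = 179 + 2·3 + 84 − 4·510 = -1771
Option 2 (R − 44, A := 98):
  R = 31 − 44 = -13
  A = 98
  P = 176 + 5·(-13) + 3·98 = 405
  S = 179 + 2·(-13) + 98 − 4·405 = -1369
Option 3 (P + 45):
  R = 31
  A = 84
  P = 176 + 5·31 + 3·84 (+45 from intervention) = 628
  S = 179 + 2·31 + 84 − 4·628 = -2187
Comparing — Option 1: S=-1771, Option 2: S=-1369, Option 3: S=-2187. Lowest is -2187 (Option 3).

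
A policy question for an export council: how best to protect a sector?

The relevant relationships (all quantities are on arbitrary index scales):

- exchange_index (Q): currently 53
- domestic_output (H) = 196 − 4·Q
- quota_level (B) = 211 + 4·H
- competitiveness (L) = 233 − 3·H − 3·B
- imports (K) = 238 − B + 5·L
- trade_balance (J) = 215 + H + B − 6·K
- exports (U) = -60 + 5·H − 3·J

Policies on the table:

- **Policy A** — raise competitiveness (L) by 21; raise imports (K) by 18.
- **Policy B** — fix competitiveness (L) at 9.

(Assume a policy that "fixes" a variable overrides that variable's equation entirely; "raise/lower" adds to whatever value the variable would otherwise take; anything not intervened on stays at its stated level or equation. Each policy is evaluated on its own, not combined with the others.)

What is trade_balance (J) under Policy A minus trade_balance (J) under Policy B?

4332

Policy A (L + 21, K + 18):
  Q = 53
  H = 196 − 4·53 = -16
  B = 211 + 4·(-16) = 147
  L = 233 − 3·(-16) − 3·147 (+21 from intervention) = -139
  K = 238 − 147 + 5·(-139) (+18 from intervention) = -586
  J = 215 + (-16) + 147 − 6·(-586) = 3862
Policy B (L := 9):
  Q = 53
  H = 196 − 4·53 = -16
  B = 211 + 4·(-16) = 147
  L = 9
  K = 238 − 147 + 5·9 = 136
  J = 215 + (-16) + 147 − 6·136 = -470
J: 3862 − (-470) = 4332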